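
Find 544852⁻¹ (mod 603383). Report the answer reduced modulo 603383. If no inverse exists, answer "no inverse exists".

Compute gcd(544852, 603383):
603383 = 1*544852 + 58531
544852 = 9*58531 + 18073
58531 = 3*18073 + 4312
18073 = 4*4312 + 825
4312 = 5*825 + 187
825 = 4*187 + 77
187 = 2*77 + 33
77 = 2*33 + 11
33 = 3*11 + 0
Since gcd = 11 > 1, 544852 is not a unit mod 603383.

no inverse exists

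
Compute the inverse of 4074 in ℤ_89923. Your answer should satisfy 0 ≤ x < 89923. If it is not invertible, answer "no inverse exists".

24081

gcd(89923, 4074) by repeated division:
89923 = 22×4074 + 295
4074 = 13×295 + 239
295 = 1×239 + 56
239 = 4×56 + 15
56 = 3×15 + 11
15 = 1×11 + 4
11 = 2×4 + 3
4 = 1×3 + 1
3 = 3×1 + 0
gcd = 1, so the inverse exists. Back-substitute:
1 = 4 − 3
1 = −11 + 3·4
1 = 3·15 − 4·11
1 = −4·56 + 15·15
1 = 15·239 − 64·56
1 = −64·295 + 79·239
1 = 79·4074 − 1091·295
1 = −1091·89923 + 24081·4074
So 4074·24081 ≡ 1 (mod 89923).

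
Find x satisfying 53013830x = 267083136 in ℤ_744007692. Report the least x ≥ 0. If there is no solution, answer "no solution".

194047458

First find gcd(53013830, 744007692):
744007692 = 14*53013830 + 1814072
53013830 = 29*1814072 + 405742
1814072 = 4*405742 + 191104
405742 = 2*191104 + 23534
191104 = 8*23534 + 2832
23534 = 8*2832 + 878
2832 = 3*878 + 198
878 = 4*198 + 86
198 = 2*86 + 26
86 = 3*26 + 8
26 = 3*8 + 2
8 = 4*2 + 0
gcd = 2 and 2 | 267083136, so solutions exist. Divide through by 2: 26506915x ≡ 133541568 (mod 372003846).
Now find 26506915⁻¹ mod 372003846:
372003846 = 14·26506915 + 907036
26506915 = 29·907036 + 202871
907036 = 4·202871 + 95552
202871 = 2·95552 + 11767
95552 = 8·11767 + 1416
11767 = 8·1416 + 439
1416 = 3·439 + 99
439 = 4·99 + 43
99 = 2·43 + 13
43 = 3·13 + 4
13 = 3·4 + 1
4 = 4·1 + 0
Back-substitute:
1 = 13 − 3·4
1 = −3·43 + 10·13
1 = 10·99 − 23·43
1 = −23·439 + 102·99
1 = 102·1416 − 329·439
1 = −329·11767 + 2734·1416
1 = 2734·95552 − 22201·11767
1 = −22201·202871 + 47136·95552
1 = 47136·907036 − 210745·202871
1 = −210745·26506915 + 6158741·907036
1 = 6158741·372003846 − 86433119·26506915
So 26506915·(-86433119) ≡ 1 (mod 372003846), i.e. 26506915⁻¹ ≡ 285570727.
Then x ≡ 285570727·133541568 ≡ 194047458 (mod 372003846); the smallest non-negative solution is x = 194047458.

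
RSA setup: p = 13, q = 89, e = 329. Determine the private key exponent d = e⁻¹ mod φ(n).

857

φ(n) = (p−1)(q−1) = 12·88 = 1056.
Need d with 329·d ≡ 1 (mod 1056). Apply the extended Euclidean algorithm:
1056 = 3·329 + 69
329 = 4·69 + 53
69 = 1·53 + 16
53 = 3·16 + 5
16 = 3·5 + 1
5 = 5·1 + 0
Back-substitute:
1 = 16 − 3·5
1 = −3·53 + 10·16
1 = 10·69 − 13·53
1 = −13·329 + 62·69
1 = 62·1056 − 199·329
So 329·(-199) ≡ 1 (mod 1056), hence d ≡ -199 ≡ 857 (mod 1056).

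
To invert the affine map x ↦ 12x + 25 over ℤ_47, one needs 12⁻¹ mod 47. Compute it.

Apply the Euclidean algorithm to 47 and 12:
47 = 3×12 + 11
12 = 1×11 + 1
11 = 11×1 + 0
gcd = 1, so the inverse exists. Back-substitute:
1 = 12 − 11
1 = −47 + 4·12
So 12·4 ≡ 1 (mod 47).

4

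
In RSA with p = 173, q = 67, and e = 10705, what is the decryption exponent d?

φ(n) = (p−1)(q−1) = 172·66 = 11352.
Need d with 10705·d ≡ 1 (mod 11352). Apply the extended Euclidean algorithm:
11352 = 1*10705 + 647
10705 = 16*647 + 353
647 = 1*353 + 294
353 = 1*294 + 59
294 = 4*59 + 58
59 = 1*58 + 1
58 = 58*1 + 0
Back-substitute:
1 = 59 − 58
1 = −294 + 5·59
1 = 5·353 − 6·294
1 = −6·647 + 11·353
1 = 11·10705 − 182·647
1 = −182·11352 + 193·10705
So 10705·193 ≡ 1 (mod 11352), hence d = 193.

193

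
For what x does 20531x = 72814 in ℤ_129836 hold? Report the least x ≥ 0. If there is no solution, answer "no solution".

3722

First find gcd(20531, 129836):
129836 = 6*20531 + 6650
20531 = 3*6650 + 581
6650 = 11*581 + 259
581 = 2*259 + 63
259 = 4*63 + 7
63 = 9*7 + 0
gcd = 7 and 7 | 72814, so solutions exist. Divide through by 7: 2933x ≡ 10402 (mod 18548).
Now find 2933⁻¹ mod 18548:
18548 = 6×2933 + 950
2933 = 3×950 + 83
950 = 11×83 + 37
83 = 2×37 + 9
37 = 4×9 + 1
9 = 9×1 + 0
Back-substitute:
1 = 37 − 4·9
1 = −4·83 + 9·37
1 = 9·950 − 103·83
1 = −103·2933 + 318·950
1 = 318·18548 − 2011·2933
So 2933·(-2011) ≡ 1 (mod 18548), i.e. 2933⁻¹ ≡ 16537.
Then x ≡ 16537·10402 ≡ 3722 (mod 18548); the smallest non-negative solution is x = 3722.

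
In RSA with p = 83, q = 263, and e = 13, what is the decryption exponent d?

13221

φ(n) = (p−1)(q−1) = 82·262 = 21484.
Need d with 13·d ≡ 1 (mod 21484). Apply the extended Euclidean algorithm:
21484 = 1652×13 + 8
13 = 1×8 + 5
8 = 1×5 + 3
5 = 1×3 + 2
3 = 1×2 + 1
2 = 2×1 + 0
Back-substitute:
1 = 3 − 2
1 = −5 + 2·3
1 = 2·8 − 3·5
1 = −3·13 + 5·8
1 = 5·21484 − 8263·13
So 13·(-8263) ≡ 1 (mod 21484), hence d ≡ -8263 ≡ 13221 (mod 21484).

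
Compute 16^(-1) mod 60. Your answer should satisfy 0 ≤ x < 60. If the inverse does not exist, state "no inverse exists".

Compute gcd(16, 60):
60 = 3·16 + 12
16 = 1·12 + 4
12 = 3·4 + 0
The gcd is 4, not 1, hence no inverse exists.

no inverse exists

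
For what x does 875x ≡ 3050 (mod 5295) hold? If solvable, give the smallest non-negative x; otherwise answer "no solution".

First find gcd(875, 5295):
5295 = 6*875 + 45
875 = 19*45 + 20
45 = 2*20 + 5
20 = 4*5 + 0
gcd = 5 and 5 | 3050, so solutions exist. Divide through by 5: 175x ≡ 610 (mod 1059).
Now find 175⁻¹ mod 1059:
1059 = 6·175 + 9
175 = 19·9 + 4
9 = 2·4 + 1
4 = 4·1 + 0
Back-substitute:
1 = 9 − 2·4
1 = −2·175 + 39·9
1 = 39·1059 − 236·175
So 175·(-236) ≡ 1 (mod 1059), i.e. 175⁻¹ ≡ 823.
Then x ≡ 823·610 ≡ 64 (mod 1059); the smallest non-negative solution is x = 64.

64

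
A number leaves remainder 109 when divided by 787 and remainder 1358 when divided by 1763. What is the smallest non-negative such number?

151213

Write x = 109 + 787·k. Then 787·k ≡ 1358 − 109 ≡ 1249 (mod 1763).
Need 787⁻¹ mod 1763. Extended Euclid on (1763, 787):
1763 = 2×787 + 189
787 = 4×189 + 31
189 = 6×31 + 3
31 = 10×3 + 1
3 = 3×1 + 0
Back-substitute:
1 = 31 − 10·3
1 = −10·189 + 61·31
1 = 61·787 − 254·189
1 = −254·1763 + 569·787
787⁻¹ ≡ 569 (mod 1763), so k ≡ 569·1249 ≡ 192 (mod 1763).
x = 109 + 787·192 = 151213.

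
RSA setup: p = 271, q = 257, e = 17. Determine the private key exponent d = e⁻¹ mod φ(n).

36593

φ(n) = (p−1)(q−1) = 270·256 = 69120.
Need d with 17·d ≡ 1 (mod 69120). Apply the extended Euclidean algorithm:
69120 = 4065×17 + 15
17 = 1×15 + 2
15 = 7×2 + 1
2 = 2×1 + 0
Back-substitute:
1 = 15 − 7·2
1 = −7·17 + 8·15
1 = 8·69120 − 32527·17
So 17·(-32527) ≡ 1 (mod 69120), hence d ≡ -32527 ≡ 36593 (mod 69120).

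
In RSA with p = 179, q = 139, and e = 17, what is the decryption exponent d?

φ(n) = (p−1)(q−1) = 178·138 = 24564.
Need d with 17·d ≡ 1 (mod 24564). Apply the extended Euclidean algorithm:
24564 = 1444×17 + 16
17 = 1×16 + 1
16 = 16×1 + 0
Back-substitute:
1 = 17 − 16
1 = −24564 + 1445·17
So 17·1445 ≡ 1 (mod 24564), hence d = 1445.

1445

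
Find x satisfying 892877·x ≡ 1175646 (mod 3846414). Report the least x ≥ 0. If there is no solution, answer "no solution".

3485298

First find gcd(892877, 3846414):
3846414 = 4*892877 + 274906
892877 = 3*274906 + 68159
274906 = 4*68159 + 2270
68159 = 30*2270 + 59
2270 = 38*59 + 28
59 = 2*28 + 3
28 = 9*3 + 1
3 = 3*1 + 0
gcd = 1, so a unique solution mod 3846414 exists.
Back-substitute for the Bézout coefficients:
1 = 28 − 9·3
1 = −9·59 + 19·28
1 = 19·2270 − 731·59
1 = −731·68159 + 21949·2270
1 = 21949·274906 − 88527·68159
1 = −88527·892877 + 287530·274906
1 = 287530·3846414 − 1238647·892877
So 892877·(-1238647) ≡ 1 (mod 3846414), giving 892877⁻¹ ≡ 2607767.
x ≡ 892877⁻¹·1175646 ≡ 2607767·1175646 ≡ 3485298 (mod 3846414).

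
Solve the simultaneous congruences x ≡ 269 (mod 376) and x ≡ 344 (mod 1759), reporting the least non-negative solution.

Write x = 269 + 376·k. Then 376·k ≡ 344 − 269 ≡ 75 (mod 1759).
Need 376⁻¹ mod 1759. Extended Euclid on (1759, 376):
1759 = 4·376 + 255
376 = 1·255 + 121
255 = 2·121 + 13
121 = 9·13 + 4
13 = 3·4 + 1
4 = 4·1 + 0
Back-substitute:
1 = 13 − 3·4
1 = −3·121 + 28·13
1 = 28·255 − 59·121
1 = −59·376 + 87·255
1 = 87·1759 − 407·376
376⁻¹ ≡ 1352 (mod 1759), so k ≡ 1352·75 ≡ 1137 (mod 1759).
x = 269 + 376·1137 = 427781.

427781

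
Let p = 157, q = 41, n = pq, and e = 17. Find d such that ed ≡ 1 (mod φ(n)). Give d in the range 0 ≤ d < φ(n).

φ(n) = (p−1)(q−1) = 156·40 = 6240.
Need d with 17·d ≡ 1 (mod 6240). Apply the extended Euclidean algorithm:
6240 = 367·17 + 1
17 = 17·1 + 0
Back-substitute:
1 = 6240 − 367·17
So 17·(-367) ≡ 1 (mod 6240), hence d ≡ -367 ≡ 5873 (mod 6240).

5873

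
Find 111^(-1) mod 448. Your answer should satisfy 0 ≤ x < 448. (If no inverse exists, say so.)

Apply the Euclidean algorithm to 448 and 111:
448 = 4·111 + 4
111 = 27·4 + 3
4 = 1·3 + 1
3 = 3·1 + 0
The gcd is 1. Working backward:
1 = 4 − 3
1 = −111 + 28·4
1 = 28·448 − 113·111
So 111·(-113) ≡ 1 (mod 448), and -113 ≡ 335 (mod 448).

335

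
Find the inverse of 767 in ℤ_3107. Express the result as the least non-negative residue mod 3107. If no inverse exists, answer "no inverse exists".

no inverse exists

Euclidean algorithm on 3107, 767:
3107 = 4·767 + 39
767 = 19·39 + 26
39 = 1·26 + 13
26 = 2·13 + 0
The gcd is 13, not 1, hence no inverse exists.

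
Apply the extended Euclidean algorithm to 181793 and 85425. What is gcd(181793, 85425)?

1

Euclidean algorithm:
181793 = 2*85425 + 10943
85425 = 7*10943 + 8824
10943 = 1*8824 + 2119
8824 = 4*2119 + 348
2119 = 6*348 + 31
348 = 11*31 + 7
31 = 4*7 + 3
7 = 2*3 + 1
3 = 3*1 + 0
gcd(181793, 85425) = 1.
Express as a combination:
1 = 7 − 2·3
1 = −2·31 + 9·7
1 = 9·348 − 101·31
1 = −101·2119 + 615·348
1 = 615·8824 − 2561·2119
1 = −2561·10943 + 3176·8824
1 = 3176·85425 − 24793·10943
1 = −24793·181793 + 52762·85425
So 1 = (-24793)·181793 + (52762)·85425.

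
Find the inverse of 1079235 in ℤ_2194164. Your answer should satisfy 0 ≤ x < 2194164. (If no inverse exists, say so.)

no inverse exists

Euclidean algorithm on 2194164, 1079235:
2194164 = 2*1079235 + 35694
1079235 = 30*35694 + 8415
35694 = 4*8415 + 2034
8415 = 4*2034 + 279
2034 = 7*279 + 81
279 = 3*81 + 36
81 = 2*36 + 9
36 = 4*9 + 0
Since gcd = 9 > 1, 1079235 is not a unit mod 2194164.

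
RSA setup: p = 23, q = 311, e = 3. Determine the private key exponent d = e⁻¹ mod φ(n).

4547

φ(n) = (p−1)(q−1) = 22·310 = 6820.
Need d with 3·d ≡ 1 (mod 6820). Apply the extended Euclidean algorithm:
6820 = 2273·3 + 1
3 = 3·1 + 0
Back-substitute:
1 = 6820 − 2273·3
So 3·(-2273) ≡ 1 (mod 6820), hence d ≡ -2273 ≡ 4547 (mod 6820).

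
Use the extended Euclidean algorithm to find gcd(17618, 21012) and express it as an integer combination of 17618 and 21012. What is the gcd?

Apply Euclid's algorithm to 21012 and 17618:
21012 = 1×17618 + 3394
17618 = 5×3394 + 648
3394 = 5×648 + 154
648 = 4×154 + 32
154 = 4×32 + 26
32 = 1×26 + 6
26 = 4×6 + 2
6 = 3×2 + 0
gcd(17618, 21012) = 2.
Express as a combination:
2 = 26 − 4·6
2 = −4·32 + 5·26
2 = 5·154 − 24·32
2 = −24·648 + 101·154
2 = 101·3394 − 529·648
2 = −529·17618 + 2746·3394
2 = 2746·21012 − 3275·17618
So 2 = (2746)·21012 + (-3275)·17618.

2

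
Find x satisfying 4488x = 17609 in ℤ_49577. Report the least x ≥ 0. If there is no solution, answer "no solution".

no solution

gcd(4488, 49577):
49577 = 11·4488 + 209
4488 = 21·209 + 99
209 = 2·99 + 11
99 = 9·11 + 0
gcd = 11, but 11 ∤ 17609, so the congruence has no solution.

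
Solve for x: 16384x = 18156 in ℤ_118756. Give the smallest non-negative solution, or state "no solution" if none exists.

14244

First find gcd(16384, 118756):
118756 = 7×16384 + 4068
16384 = 4×4068 + 112
4068 = 36×112 + 36
112 = 3×36 + 4
36 = 9×4 + 0
gcd = 4 and 4 | 18156, so solutions exist. Divide through by 4: 4096x ≡ 4539 (mod 29689).
Now find 4096⁻¹ mod 29689:
29689 = 7·4096 + 1017
4096 = 4·1017 + 28
1017 = 36·28 + 9
28 = 3·9 + 1
9 = 9·1 + 0
Back-substitute:
1 = 28 − 3·9
1 = −3·1017 + 109·28
1 = 109·4096 − 439·1017
1 = −439·29689 + 3182·4096
So 4096⁻¹ ≡ 3182 (mod 29689).
Then x ≡ 3182·4539 ≡ 14244 (mod 29689); the smallest non-negative solution is x = 14244.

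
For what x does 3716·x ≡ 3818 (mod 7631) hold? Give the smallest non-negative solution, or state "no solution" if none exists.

First find gcd(3716, 7631):
7631 = 2*3716 + 199
3716 = 18*199 + 134
199 = 1*134 + 65
134 = 2*65 + 4
65 = 16*4 + 1
4 = 4*1 + 0
gcd = 1, so a unique solution mod 7631 exists.
Back-substitute for the Bézout coefficients:
1 = 65 − 16·4
1 = −16·134 + 33·65
1 = 33·199 − 49·134
1 = −49·3716 + 915·199
1 = 915·7631 − 1879·3716
So 3716·(-1879) ≡ 1 (mod 7631), giving 3716⁻¹ ≡ 5752.
x ≡ 3716⁻¹·3818 ≡ 5752·3818 ≡ 6749 (mod 7631).

6749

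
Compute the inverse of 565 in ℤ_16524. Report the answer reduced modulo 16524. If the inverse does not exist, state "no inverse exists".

gcd(16524, 565) by repeated division:
16524 = 29*565 + 139
565 = 4*139 + 9
139 = 15*9 + 4
9 = 2*4 + 1
4 = 4*1 + 0
Since gcd(565, 16524) = 1, back-substitute to write 1 as a combination:
1 = 9 − 2·4
1 = −2·139 + 31·9
1 = 31·565 − 126·139
1 = −126·16524 + 3685·565
So 565·3685 ≡ 1 (mod 16524).

3685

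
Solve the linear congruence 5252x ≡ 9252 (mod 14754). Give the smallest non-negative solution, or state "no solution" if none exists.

867

First find gcd(5252, 14754):
14754 = 2×5252 + 4250
5252 = 1×4250 + 1002
4250 = 4×1002 + 242
1002 = 4×242 + 34
242 = 7×34 + 4
34 = 8×4 + 2
4 = 2×2 + 0
gcd = 2 and 2 | 9252, so solutions exist. Divide through by 2: 2626x ≡ 4626 (mod 7377).
Now find 2626⁻¹ mod 7377:
7377 = 2*2626 + 2125
2626 = 1*2125 + 501
2125 = 4*501 + 121
501 = 4*121 + 17
121 = 7*17 + 2
17 = 8*2 + 1
2 = 2*1 + 0
Back-substitute:
1 = 17 − 8·2
1 = −8·121 + 57·17
1 = 57·501 − 236·121
1 = −236·2125 + 1001·501
1 = 1001·2626 − 1237·2125
1 = −1237·7377 + 3475·2626
So 2626⁻¹ ≡ 3475 (mod 7377).
Then x ≡ 3475·4626 ≡ 867 (mod 7377); the smallest non-negative solution is x = 867.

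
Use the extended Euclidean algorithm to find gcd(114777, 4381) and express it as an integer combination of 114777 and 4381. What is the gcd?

13

Apply Euclid's algorithm to 114777 and 4381:
114777 = 26×4381 + 871
4381 = 5×871 + 26
871 = 33×26 + 13
26 = 2×13 + 0
gcd(114777, 4381) = 13.
Back-substituting:
13 = 871 − 33·26
13 = −33·4381 + 166·871
13 = 166·114777 − 4349·4381
So 13 = (166)·114777 + (-4349)·4381.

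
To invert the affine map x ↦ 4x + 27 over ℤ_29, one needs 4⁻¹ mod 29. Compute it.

Apply the Euclidean algorithm to 29 and 4:
29 = 7·4 + 1
4 = 4·1 + 0
gcd = 1, so the inverse exists. Back-substitute:
1 = 29 − 7·4
Thus 4·(-7) ≡ 1 (mod 29); reducing, -7 mod 29 = 22.

22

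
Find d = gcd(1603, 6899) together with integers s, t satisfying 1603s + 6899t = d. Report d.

1

Apply Euclid's algorithm to 6899 and 1603:
6899 = 4*1603 + 487
1603 = 3*487 + 142
487 = 3*142 + 61
142 = 2*61 + 20
61 = 3*20 + 1
20 = 20*1 + 0
gcd(1603, 6899) = 1.
Back-substituting:
1 = 61 − 3·20
1 = −3·142 + 7·61
1 = 7·487 − 24·142
1 = −24·1603 + 79·487
1 = 79·6899 − 340·1603
So 1 = (79)·6899 + (-340)·1603.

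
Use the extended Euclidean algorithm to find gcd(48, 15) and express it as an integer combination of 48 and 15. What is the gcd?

Euclidean algorithm:
48 = 3*15 + 3
15 = 5*3 + 0
gcd(48, 15) = 3.
Back-substituting:
3 = 48 − 3·15
So 3 = (1)·48 + (-3)·15.

3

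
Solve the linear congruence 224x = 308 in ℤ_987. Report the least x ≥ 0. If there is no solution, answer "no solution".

First find gcd(224, 987):
987 = 4×224 + 91
224 = 2×91 + 42
91 = 2×42 + 7
42 = 6×7 + 0
gcd = 7 and 7 | 308, so solutions exist. Divide through by 7: 32x ≡ 44 (mod 141).
Now find 32⁻¹ mod 141:
141 = 4·32 + 13
32 = 2·13 + 6
13 = 2·6 + 1
6 = 6·1 + 0
Back-substitute:
1 = 13 − 2·6
1 = −2·32 + 5·13
1 = 5·141 − 22·32
So 32·(-22) ≡ 1 (mod 141), i.e. 32⁻¹ ≡ 119.
Then x ≡ 119·44 ≡ 19 (mod 141); the smallest non-negative solution is x = 19.

19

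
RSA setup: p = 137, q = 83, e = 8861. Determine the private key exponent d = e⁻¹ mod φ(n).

1509

φ(n) = (p−1)(q−1) = 136·82 = 11152.
Need d with 8861·d ≡ 1 (mod 11152). Apply the extended Euclidean algorithm:
11152 = 1×8861 + 2291
8861 = 3×2291 + 1988
2291 = 1×1988 + 303
1988 = 6×303 + 170
303 = 1×170 + 133
170 = 1×133 + 37
133 = 3×37 + 22
37 = 1×22 + 15
22 = 1×15 + 7
15 = 2×7 + 1
7 = 7×1 + 0
Back-substitute:
1 = 15 − 2·7
1 = −2·22 + 3·15
1 = 3·37 − 5·22
1 = −5·133 + 18·37
1 = 18·170 − 23·133
1 = −23·303 + 41·170
1 = 41·1988 − 269·303
1 = −269·2291 + 310·1988
1 = 310·8861 − 1199·2291
1 = −1199·11152 + 1509·8861
So 8861·1509 ≡ 1 (mod 11152), hence d = 1509.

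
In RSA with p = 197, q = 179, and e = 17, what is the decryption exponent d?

8209

φ(n) = (p−1)(q−1) = 196·178 = 34888.
Need d with 17·d ≡ 1 (mod 34888). Apply the extended Euclidean algorithm:
34888 = 2052×17 + 4
17 = 4×4 + 1
4 = 4×1 + 0
Back-substitute:
1 = 17 − 4·4
1 = −4·34888 + 8209·17
So 17·8209 ≡ 1 (mod 34888), hence d = 8209.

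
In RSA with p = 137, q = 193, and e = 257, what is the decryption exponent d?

6401

φ(n) = (p−1)(q−1) = 136·192 = 26112.
Need d with 257·d ≡ 1 (mod 26112). Apply the extended Euclidean algorithm:
26112 = 101×257 + 155
257 = 1×155 + 102
155 = 1×102 + 53
102 = 1×53 + 49
53 = 1×49 + 4
49 = 12×4 + 1
4 = 4×1 + 0
Back-substitute:
1 = 49 − 12·4
1 = −12·53 + 13·49
1 = 13·102 − 25·53
1 = −25·155 + 38·102
1 = 38·257 − 63·155
1 = −63·26112 + 6401·257
So 257·6401 ≡ 1 (mod 26112), hence d = 6401.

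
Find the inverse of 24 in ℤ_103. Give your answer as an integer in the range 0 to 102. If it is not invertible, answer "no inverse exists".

gcd(103, 24) by repeated division:
103 = 4×24 + 7
24 = 3×7 + 3
7 = 2×3 + 1
3 = 3×1 + 0
gcd = 1, so the inverse exists. Back-substitute:
1 = 7 − 2·3
1 = −2·24 + 7·7
1 = 7·103 − 30·24
So 24·(-30) ≡ 1 (mod 103), and -30 ≡ 73 (mod 103).

73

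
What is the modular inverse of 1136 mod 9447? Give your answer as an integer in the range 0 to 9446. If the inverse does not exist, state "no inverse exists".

gcd(9447, 1136) by repeated division:
9447 = 8×1136 + 359
1136 = 3×359 + 59
359 = 6×59 + 5
59 = 11×5 + 4
5 = 1×4 + 1
4 = 4×1 + 0
gcd = 1, so the inverse exists. Back-substitute:
1 = 5 − 4
1 = −59 + 12·5
1 = 12·359 − 73·59
1 = −73·1136 + 231·359
1 = 231·9447 − 1921·1136
So 1136·(-1921) ≡ 1 (mod 9447), and -1921 ≡ 7526 (mod 9447).

7526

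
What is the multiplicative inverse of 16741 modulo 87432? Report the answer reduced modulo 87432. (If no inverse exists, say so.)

Extended Euclidean algorithm:
87432 = 5×16741 + 3727
16741 = 4×3727 + 1833
3727 = 2×1833 + 61
1833 = 30×61 + 3
61 = 20×3 + 1
3 = 3×1 + 0
gcd = 1, so the inverse exists. Back-substitute:
1 = 61 − 20·3
1 = −20·1833 + 601·61
1 = 601·3727 − 1222·1833
1 = −1222·16741 + 5489·3727
1 = 5489·87432 − 28667·16741
Thus 16741·(-28667) ≡ 1 (mod 87432); reducing, -28667 mod 87432 = 58765.

58765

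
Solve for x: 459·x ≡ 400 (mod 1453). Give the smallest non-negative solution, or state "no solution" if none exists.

596

First find gcd(459, 1453):
1453 = 3*459 + 76
459 = 6*76 + 3
76 = 25*3 + 1
3 = 3*1 + 0
gcd = 1, so a unique solution mod 1453 exists.
Back-substitute for the Bézout coefficients:
1 = 76 − 25·3
1 = −25·459 + 151·76
1 = 151·1453 − 478·459
So 459·(-478) ≡ 1 (mod 1453), giving 459⁻¹ ≡ 975.
x ≡ 459⁻¹·400 ≡ 975·400 ≡ 596 (mod 1453).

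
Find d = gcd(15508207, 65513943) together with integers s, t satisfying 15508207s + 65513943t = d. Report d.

Repeated division:
65513943 = 4×15508207 + 3481115
15508207 = 4×3481115 + 1583747
3481115 = 2×1583747 + 313621
1583747 = 5×313621 + 15642
313621 = 20×15642 + 781
15642 = 20×781 + 22
781 = 35×22 + 11
22 = 2×11 + 0
gcd(15508207, 65513943) = 11.
Express as a combination:
11 = 781 − 35·22
11 = −35·15642 + 701·781
11 = 701·313621 − 14055·15642
11 = −14055·1583747 + 70976·313621
11 = 70976·3481115 − 156007·1583747
11 = −156007·15508207 + 695004·3481115
11 = 695004·65513943 − 2936023·15508207
So 11 = (695004)·65513943 + (-2936023)·15508207.

11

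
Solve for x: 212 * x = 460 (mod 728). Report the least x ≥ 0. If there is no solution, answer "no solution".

First find gcd(212, 728):
728 = 3*212 + 92
212 = 2*92 + 28
92 = 3*28 + 8
28 = 3*8 + 4
8 = 2*4 + 0
gcd = 4 and 4 | 460, so solutions exist. Divide through by 4: 53x ≡ 115 (mod 182).
Now find 53⁻¹ mod 182:
182 = 3·53 + 23
53 = 2·23 + 7
23 = 3·7 + 2
7 = 3·2 + 1
2 = 2·1 + 0
Back-substitute:
1 = 7 − 3·2
1 = −3·23 + 10·7
1 = 10·53 − 23·23
1 = −23·182 + 79·53
So 53⁻¹ ≡ 79 (mod 182).
Then x ≡ 79·115 ≡ 167 (mod 182); the smallest non-negative solution is x = 167.

167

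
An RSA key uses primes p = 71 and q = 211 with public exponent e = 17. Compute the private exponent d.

6053

φ(n) = (p−1)(q−1) = 70·210 = 14700.
Need d with 17·d ≡ 1 (mod 14700). Apply the extended Euclidean algorithm:
14700 = 864·17 + 12
17 = 1·12 + 5
12 = 2·5 + 2
5 = 2·2 + 1
2 = 2·1 + 0
Back-substitute:
1 = 5 − 2·2
1 = −2·12 + 5·5
1 = 5·17 − 7·12
1 = −7·14700 + 6053·17
So 17·6053 ≡ 1 (mod 14700), hence d = 6053.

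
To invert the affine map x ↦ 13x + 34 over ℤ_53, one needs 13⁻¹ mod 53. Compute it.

Extended Euclidean algorithm:
53 = 4*13 + 1
13 = 13*1 + 0
The gcd is 1. Working backward:
1 = 53 − 4·13
Hence 13⁻¹ ≡ -4 ≡ 49 (mod 53).

49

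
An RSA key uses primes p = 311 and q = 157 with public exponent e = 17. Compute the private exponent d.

φ(n) = (p−1)(q−1) = 310·156 = 48360.
Need d with 17·d ≡ 1 (mod 48360). Apply the extended Euclidean algorithm:
48360 = 2844·17 + 12
17 = 1·12 + 5
12 = 2·5 + 2
5 = 2·2 + 1
2 = 2·1 + 0
Back-substitute:
1 = 5 − 2·2
1 = −2·12 + 5·5
1 = 5·17 − 7·12
1 = −7·48360 + 19913·17
So 17·19913 ≡ 1 (mod 48360), hence d = 19913.

19913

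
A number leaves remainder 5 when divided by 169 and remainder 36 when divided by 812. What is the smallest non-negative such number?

71492

Write x = 5 + 169·k. Then 169·k ≡ 36 − 5 ≡ 31 (mod 812).
Need 169⁻¹ mod 812. Extended Euclid on (812, 169):
812 = 4*169 + 136
169 = 1*136 + 33
136 = 4*33 + 4
33 = 8*4 + 1
4 = 4*1 + 0
Back-substitute:
1 = 33 − 8·4
1 = −8·136 + 33·33
1 = 33·169 − 41·136
1 = −41·812 + 197·169
169⁻¹ ≡ 197 (mod 812), so k ≡ 197·31 ≡ 423 (mod 812).
x = 5 + 169·423 = 71492.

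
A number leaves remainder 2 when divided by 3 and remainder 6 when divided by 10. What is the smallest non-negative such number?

Write x = 2 + 3·k. Then 3·k ≡ 6 − 2 ≡ 4 (mod 10).
Need 3⁻¹ mod 10. Extended Euclid on (10, 3):
10 = 3×3 + 1
3 = 3×1 + 0
Back-substitute:
1 = 10 − 3·3
3⁻¹ ≡ 7 (mod 10), so k ≡ 7·4 ≡ 8 (mod 10).
x = 2 + 3·8 = 26.

26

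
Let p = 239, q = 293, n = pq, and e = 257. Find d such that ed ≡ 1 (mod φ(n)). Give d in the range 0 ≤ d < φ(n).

21633

φ(n) = (p−1)(q−1) = 238·292 = 69496.
Need d with 257·d ≡ 1 (mod 69496). Apply the extended Euclidean algorithm:
69496 = 270*257 + 106
257 = 2*106 + 45
106 = 2*45 + 16
45 = 2*16 + 13
16 = 1*13 + 3
13 = 4*3 + 1
3 = 3*1 + 0
Back-substitute:
1 = 13 − 4·3
1 = −4·16 + 5·13
1 = 5·45 − 14·16
1 = −14·106 + 33·45
1 = 33·257 − 80·106
1 = −80·69496 + 21633·257
So 257·21633 ≡ 1 (mod 69496), hence d = 21633.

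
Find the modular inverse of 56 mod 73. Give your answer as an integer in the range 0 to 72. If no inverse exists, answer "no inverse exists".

30

Extended Euclidean algorithm:
73 = 1·56 + 17
56 = 3·17 + 5
17 = 3·5 + 2
5 = 2·2 + 1
2 = 2·1 + 0
Since gcd(56, 73) = 1, back-substitute to write 1 as a combination:
1 = 5 − 2·2
1 = −2·17 + 7·5
1 = 7·56 − 23·17
1 = −23·73 + 30·56
So 56·30 ≡ 1 (mod 73).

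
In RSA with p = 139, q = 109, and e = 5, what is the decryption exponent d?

2981

φ(n) = (p−1)(q−1) = 138·108 = 14904.
Need d with 5·d ≡ 1 (mod 14904). Apply the extended Euclidean algorithm:
14904 = 2980×5 + 4
5 = 1×4 + 1
4 = 4×1 + 0
Back-substitute:
1 = 5 − 4
1 = −14904 + 2981·5
So 5·2981 ≡ 1 (mod 14904), hence d = 2981.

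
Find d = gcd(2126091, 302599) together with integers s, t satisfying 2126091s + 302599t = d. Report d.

11

Apply Euclid's algorithm to 2126091 and 302599:
2126091 = 7·302599 + 7898
302599 = 38·7898 + 2475
7898 = 3·2475 + 473
2475 = 5·473 + 110
473 = 4·110 + 33
110 = 3·33 + 11
33 = 3·11 + 0
gcd(2126091, 302599) = 11.
Working backward:
11 = 110 − 3·33
11 = −3·473 + 13·110
11 = 13·2475 − 68·473
11 = −68·7898 + 217·2475
11 = 217·302599 − 8314·7898
11 = −8314·2126091 + 58415·302599
So 11 = (-8314)·2126091 + (58415)·302599.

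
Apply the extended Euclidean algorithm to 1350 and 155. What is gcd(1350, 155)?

5

Apply Euclid's algorithm to 1350 and 155:
1350 = 8·155 + 110
155 = 1·110 + 45
110 = 2·45 + 20
45 = 2·20 + 5
20 = 4·5 + 0
gcd(1350, 155) = 5.
Working backward:
5 = 45 − 2·20
5 = −2·110 + 5·45
5 = 5·155 − 7·110
5 = −7·1350 + 61·155
So 5 = (-7)·1350 + (61)·155.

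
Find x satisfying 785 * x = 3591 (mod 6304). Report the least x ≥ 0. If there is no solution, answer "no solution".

First find gcd(785, 6304):
6304 = 8×785 + 24
785 = 32×24 + 17
24 = 1×17 + 7
17 = 2×7 + 3
7 = 2×3 + 1
3 = 3×1 + 0
gcd = 1, so a unique solution mod 6304 exists.
Back-substitute for the Bézout coefficients:
1 = 7 − 2·3
1 = −2·17 + 5·7
1 = 5·24 − 7·17
1 = −7·785 + 229·24
1 = 229·6304 − 1839·785
So 785·(-1839) ≡ 1 (mod 6304), giving 785⁻¹ ≡ 4465.
x ≡ 785⁻¹·3591 ≡ 4465·3591 ≡ 2743 (mod 6304).

2743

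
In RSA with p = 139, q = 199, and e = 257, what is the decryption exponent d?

φ(n) = (p−1)(q−1) = 138·198 = 27324.
Need d with 257·d ≡ 1 (mod 27324). Apply the extended Euclidean algorithm:
27324 = 106×257 + 82
257 = 3×82 + 11
82 = 7×11 + 5
11 = 2×5 + 1
5 = 5×1 + 0
Back-substitute:
1 = 11 − 2·5
1 = −2·82 + 15·11
1 = 15·257 − 47·82
1 = −47·27324 + 4997·257
So 257·4997 ≡ 1 (mod 27324), hence d = 4997.

4997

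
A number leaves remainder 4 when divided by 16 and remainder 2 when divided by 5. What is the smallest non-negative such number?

Write x = 4 + 16·k. Then 16·k ≡ 2 − 4 ≡ 3 (mod 5).
Need 16⁻¹ mod 5. Extended Euclid on (5, 1):
5 = 5*1 + 0
16⁻¹ ≡ 1 (mod 5), so k ≡ 1·3 ≡ 3 (mod 5).
x = 4 + 16·3 = 52.

52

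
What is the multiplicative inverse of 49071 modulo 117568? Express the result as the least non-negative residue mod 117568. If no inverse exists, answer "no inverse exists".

no inverse exists

Compute gcd(49071, 117568):
117568 = 2·49071 + 19426
49071 = 2·19426 + 10219
19426 = 1·10219 + 9207
10219 = 1·9207 + 1012
9207 = 9·1012 + 99
1012 = 10·99 + 22
99 = 4·22 + 11
22 = 2·11 + 0
Since gcd = 11 > 1, 49071 is not a unit mod 117568.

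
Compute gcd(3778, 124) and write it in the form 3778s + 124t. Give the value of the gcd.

2

Euclidean algorithm:
3778 = 30*124 + 58
124 = 2*58 + 8
58 = 7*8 + 2
8 = 4*2 + 0
gcd(3778, 124) = 2.
Express as a combination:
2 = 58 − 7·8
2 = −7·124 + 15·58
2 = 15·3778 − 457·124
So 2 = (15)·3778 + (-457)·124.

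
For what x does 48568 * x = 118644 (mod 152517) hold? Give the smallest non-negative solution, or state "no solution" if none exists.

54279

First find gcd(48568, 152517):
152517 = 3*48568 + 6813
48568 = 7*6813 + 877
6813 = 7*877 + 674
877 = 1*674 + 203
674 = 3*203 + 65
203 = 3*65 + 8
65 = 8*8 + 1
8 = 8*1 + 0
gcd = 1, so a unique solution mod 152517 exists.
Back-substitute for the Bézout coefficients:
1 = 65 − 8·8
1 = −8·203 + 25·65
1 = 25·674 − 83·203
1 = −83·877 + 108·674
1 = 108·6813 − 839·877
1 = −839·48568 + 5981·6813
1 = 5981·152517 − 18782·48568
So 48568·(-18782) ≡ 1 (mod 152517), giving 48568⁻¹ ≡ 133735.
x ≡ 48568⁻¹·118644 ≡ 133735·118644 ≡ 54279 (mod 152517).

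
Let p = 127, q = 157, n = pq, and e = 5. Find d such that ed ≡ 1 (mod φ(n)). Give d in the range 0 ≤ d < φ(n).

15725

φ(n) = (p−1)(q−1) = 126·156 = 19656.
Need d with 5·d ≡ 1 (mod 19656). Apply the extended Euclidean algorithm:
19656 = 3931·5 + 1
5 = 5·1 + 0
Back-substitute:
1 = 19656 − 3931·5
So 5·(-3931) ≡ 1 (mod 19656), hence d ≡ -3931 ≡ 15725 (mod 19656).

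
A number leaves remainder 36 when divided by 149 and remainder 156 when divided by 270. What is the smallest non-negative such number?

35796

Write x = 36 + 149·k. Then 149·k ≡ 156 − 36 ≡ 120 (mod 270).
Need 149⁻¹ mod 270. Extended Euclid on (270, 149):
270 = 1*149 + 121
149 = 1*121 + 28
121 = 4*28 + 9
28 = 3*9 + 1
9 = 9*1 + 0
Back-substitute:
1 = 28 − 3·9
1 = −3·121 + 13·28
1 = 13·149 − 16·121
1 = −16·270 + 29·149
149⁻¹ ≡ 29 (mod 270), so k ≡ 29·120 ≡ 240 (mod 270).
x = 36 + 149·240 = 35796.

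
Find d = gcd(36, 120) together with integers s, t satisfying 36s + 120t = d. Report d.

12

Apply Euclid's algorithm to 120 and 36:
120 = 3·36 + 12
36 = 3·12 + 0
gcd(36, 120) = 12.
Back-substituting:
12 = 120 − 3·36
So 12 = (1)·120 + (-3)·36.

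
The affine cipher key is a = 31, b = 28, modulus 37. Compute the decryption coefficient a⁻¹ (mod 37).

6

gcd(37, 31) by repeated division:
37 = 1*31 + 6
31 = 5*6 + 1
6 = 6*1 + 0
gcd = 1, so the inverse exists. Back-substitute:
1 = 31 − 5·6
1 = −5·37 + 6·31
So 31·6 ≡ 1 (mod 37).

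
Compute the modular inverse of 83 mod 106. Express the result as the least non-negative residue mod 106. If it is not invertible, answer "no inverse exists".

Run Euclid on (106, 83):
106 = 1*83 + 23
83 = 3*23 + 14
23 = 1*14 + 9
14 = 1*9 + 5
9 = 1*5 + 4
5 = 1*4 + 1
4 = 4*1 + 0
The gcd is 1. Working backward:
1 = 5 − 4
1 = −9 + 2·5
1 = 2·14 − 3·9
1 = −3·23 + 5·14
1 = 5·83 − 18·23
1 = −18·106 + 23·83
So 83·23 ≡ 1 (mod 106).

23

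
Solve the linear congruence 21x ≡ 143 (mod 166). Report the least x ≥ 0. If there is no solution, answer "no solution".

157

First find gcd(21, 166):
166 = 7·21 + 19
21 = 1·19 + 2
19 = 9·2 + 1
2 = 2·1 + 0
gcd = 1, so a unique solution mod 166 exists.
Back-substitute for the Bézout coefficients:
1 = 19 − 9·2
1 = −9·21 + 10·19
1 = 10·166 − 79·21
So 21·(-79) ≡ 1 (mod 166), giving 21⁻¹ ≡ 87.
x ≡ 21⁻¹·143 ≡ 87·143 ≡ 157 (mod 166).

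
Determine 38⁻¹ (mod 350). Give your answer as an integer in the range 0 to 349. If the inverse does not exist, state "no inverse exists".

Compute gcd(38, 350):
350 = 9*38 + 8
38 = 4*8 + 6
8 = 1*6 + 2
6 = 3*2 + 0
gcd(38, 350) = 2 ≠ 1, so 38 has no multiplicative inverse modulo 350.

no inverse exists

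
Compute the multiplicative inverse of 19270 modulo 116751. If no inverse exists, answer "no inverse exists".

89602

Extended Euclidean algorithm:
116751 = 6·19270 + 1131
19270 = 17·1131 + 43
1131 = 26·43 + 13
43 = 3·13 + 4
13 = 3·4 + 1
4 = 4·1 + 0
gcd = 1, so the inverse exists. Back-substitute:
1 = 13 − 3·4
1 = −3·43 + 10·13
1 = 10·1131 − 263·43
1 = −263·19270 + 4481·1131
1 = 4481·116751 − 27149·19270
So 19270·(-27149) ≡ 1 (mod 116751), and -27149 ≡ 89602 (mod 116751).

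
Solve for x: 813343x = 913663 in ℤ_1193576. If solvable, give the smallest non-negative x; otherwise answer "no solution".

First find gcd(813343, 1193576):
1193576 = 1*813343 + 380233
813343 = 2*380233 + 52877
380233 = 7*52877 + 10094
52877 = 5*10094 + 2407
10094 = 4*2407 + 466
2407 = 5*466 + 77
466 = 6*77 + 4
77 = 19*4 + 1
4 = 4*1 + 0
gcd = 1, so a unique solution mod 1193576 exists.
Back-substitute for the Bézout coefficients:
1 = 77 − 19·4
1 = −19·466 + 115·77
1 = 115·2407 − 594·466
1 = −594·10094 + 2491·2407
1 = 2491·52877 − 13049·10094
1 = −13049·380233 + 93834·52877
1 = 93834·813343 − 200717·380233
1 = −200717·1193576 + 294551·813343
So 813343·(294551) ≡ 1 (mod 1193576), giving 813343⁻¹ ≡ 294551.
x ≡ 813343⁻¹·913663 ≡ 294551·913663 ≡ 1188865 (mod 1193576).

1188865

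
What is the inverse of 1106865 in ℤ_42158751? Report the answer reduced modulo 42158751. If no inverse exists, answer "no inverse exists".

Compute gcd(1106865, 42158751):
42158751 = 38*1106865 + 97881
1106865 = 11*97881 + 30174
97881 = 3*30174 + 7359
30174 = 4*7359 + 738
7359 = 9*738 + 717
738 = 1*717 + 21
717 = 34*21 + 3
21 = 7*3 + 0
Since gcd = 3 > 1, 1106865 is not a unit mod 42158751.

no inverse exists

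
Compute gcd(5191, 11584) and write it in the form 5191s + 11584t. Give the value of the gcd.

1

Repeated division:
11584 = 2·5191 + 1202
5191 = 4·1202 + 383
1202 = 3·383 + 53
383 = 7·53 + 12
53 = 4·12 + 5
12 = 2·5 + 2
5 = 2·2 + 1
2 = 2·1 + 0
gcd(5191, 11584) = 1.
Express as a combination:
1 = 5 − 2·2
1 = −2·12 + 5·5
1 = 5·53 − 22·12
1 = −22·383 + 159·53
1 = 159·1202 − 499·383
1 = −499·5191 + 2155·1202
1 = 2155·11584 − 4809·5191
So 1 = (2155)·11584 + (-4809)·5191.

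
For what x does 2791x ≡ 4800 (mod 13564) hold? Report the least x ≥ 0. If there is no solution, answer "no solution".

13556

First find gcd(2791, 13564):
13564 = 4*2791 + 2400
2791 = 1*2400 + 391
2400 = 6*391 + 54
391 = 7*54 + 13
54 = 4*13 + 2
13 = 6*2 + 1
2 = 2*1 + 0
gcd = 1, so a unique solution mod 13564 exists.
Back-substitute for the Bézout coefficients:
1 = 13 − 6·2
1 = −6·54 + 25·13
1 = 25·391 − 181·54
1 = −181·2400 + 1111·391
1 = 1111·2791 − 1292·2400
1 = −1292·13564 + 6279·2791
So 2791·(6279) ≡ 1 (mod 13564), giving 2791⁻¹ ≡ 6279.
x ≡ 2791⁻¹·4800 ≡ 6279·4800 ≡ 13556 (mod 13564).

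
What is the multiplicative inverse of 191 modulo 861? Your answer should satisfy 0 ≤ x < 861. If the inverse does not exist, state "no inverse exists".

284

Run Euclid on (861, 191):
861 = 4·191 + 97
191 = 1·97 + 94
97 = 1·94 + 3
94 = 31·3 + 1
3 = 3·1 + 0
gcd = 1, so the inverse exists. Back-substitute:
1 = 94 − 31·3
1 = −31·97 + 32·94
1 = 32·191 − 63·97
1 = −63·861 + 284·191
So 191·284 ≡ 1 (mod 861).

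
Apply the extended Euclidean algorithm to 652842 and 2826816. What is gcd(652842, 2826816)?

6

Repeated division:
2826816 = 4×652842 + 215448
652842 = 3×215448 + 6498
215448 = 33×6498 + 1014
6498 = 6×1014 + 414
1014 = 2×414 + 186
414 = 2×186 + 42
186 = 4×42 + 18
42 = 2×18 + 6
18 = 3×6 + 0
gcd(652842, 2826816) = 6.
Express as a combination:
6 = 42 − 2·18
6 = −2·186 + 9·42
6 = 9·414 − 20·186
6 = −20·1014 + 49·414
6 = 49·6498 − 314·1014
6 = −314·215448 + 10411·6498
6 = 10411·652842 − 31547·215448
6 = −31547·2826816 + 136599·652842
So 6 = (-31547)·2826816 + (136599)·652842.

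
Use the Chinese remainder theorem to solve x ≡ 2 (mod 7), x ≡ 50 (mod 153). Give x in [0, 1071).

Write x = 2 + 7·k. Then 7·k ≡ 50 − 2 ≡ 48 (mod 153).
Need 7⁻¹ mod 153. Extended Euclid on (153, 7):
153 = 21*7 + 6
7 = 1*6 + 1
6 = 6*1 + 0
Back-substitute:
1 = 7 − 6
1 = −153 + 22·7
7⁻¹ ≡ 22 (mod 153), so k ≡ 22·48 ≡ 138 (mod 153).
x = 2 + 7·138 = 968.

968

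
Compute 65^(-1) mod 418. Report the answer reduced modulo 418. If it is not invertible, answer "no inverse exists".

Apply the Euclidean algorithm to 418 and 65:
418 = 6×65 + 28
65 = 2×28 + 9
28 = 3×9 + 1
9 = 9×1 + 0
gcd = 1, so the inverse exists. Back-substitute:
1 = 28 − 3·9
1 = −3·65 + 7·28
1 = 7·418 − 45·65
Hence 65⁻¹ ≡ -45 ≡ 373 (mod 418).

373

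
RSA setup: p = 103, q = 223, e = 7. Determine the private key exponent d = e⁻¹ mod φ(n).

φ(n) = (p−1)(q−1) = 102·222 = 22644.
Need d with 7·d ≡ 1 (mod 22644). Apply the extended Euclidean algorithm:
22644 = 3234*7 + 6
7 = 1*6 + 1
6 = 6*1 + 0
Back-substitute:
1 = 7 − 6
1 = −22644 + 3235·7
So 7·3235 ≡ 1 (mod 22644), hence d = 3235.

3235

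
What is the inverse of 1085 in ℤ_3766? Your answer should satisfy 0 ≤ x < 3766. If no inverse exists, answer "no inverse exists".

no inverse exists

Euclidean algorithm on 3766, 1085:
3766 = 3·1085 + 511
1085 = 2·511 + 63
511 = 8·63 + 7
63 = 9·7 + 0
gcd(1085, 3766) = 7 ≠ 1, so 1085 has no multiplicative inverse modulo 3766.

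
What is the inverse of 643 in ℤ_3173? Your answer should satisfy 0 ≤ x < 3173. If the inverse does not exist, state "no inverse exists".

Run Euclid on (3173, 643):
3173 = 4·643 + 601
643 = 1·601 + 42
601 = 14·42 + 13
42 = 3·13 + 3
13 = 4·3 + 1
3 = 3·1 + 0
Since gcd(643, 3173) = 1, back-substitute to write 1 as a combination:
1 = 13 − 4·3
1 = −4·42 + 13·13
1 = 13·601 − 186·42
1 = −186·643 + 199·601
1 = 199·3173 − 982·643
Thus 643·(-982) ≡ 1 (mod 3173); reducing, -982 mod 3173 = 2191.

2191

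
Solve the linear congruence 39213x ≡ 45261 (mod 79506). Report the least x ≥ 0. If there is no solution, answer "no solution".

First find gcd(39213, 79506):
79506 = 2*39213 + 1080
39213 = 36*1080 + 333
1080 = 3*333 + 81
333 = 4*81 + 9
81 = 9*9 + 0
gcd = 9 and 9 | 45261, so solutions exist. Divide through by 9: 4357x ≡ 5029 (mod 8834).
Now find 4357⁻¹ mod 8834:
8834 = 2×4357 + 120
4357 = 36×120 + 37
120 = 3×37 + 9
37 = 4×9 + 1
9 = 9×1 + 0
Back-substitute:
1 = 37 − 4·9
1 = −4·120 + 13·37
1 = 13·4357 − 472·120
1 = −472·8834 + 957·4357
So 4357⁻¹ ≡ 957 (mod 8834).
Then x ≡ 957·5029 ≡ 7057 (mod 8834); the smallest non-negative solution is x = 7057.

7057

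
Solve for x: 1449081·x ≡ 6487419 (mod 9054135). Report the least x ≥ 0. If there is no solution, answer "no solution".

no solution

gcd(1449081, 9054135):
9054135 = 6·1449081 + 359649
1449081 = 4·359649 + 10485
359649 = 34·10485 + 3159
10485 = 3·3159 + 1008
3159 = 3·1008 + 135
1008 = 7·135 + 63
135 = 2·63 + 9
63 = 7·9 + 0
gcd = 9, but 9 ∤ 6487419, so the congruence has no solution.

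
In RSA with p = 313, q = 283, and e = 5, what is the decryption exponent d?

φ(n) = (p−1)(q−1) = 312·282 = 87984.
Need d with 5·d ≡ 1 (mod 87984). Apply the extended Euclidean algorithm:
87984 = 17596*5 + 4
5 = 1*4 + 1
4 = 4*1 + 0
Back-substitute:
1 = 5 − 4
1 = −87984 + 17597·5
So 5·17597 ≡ 1 (mod 87984), hence d = 17597.

17597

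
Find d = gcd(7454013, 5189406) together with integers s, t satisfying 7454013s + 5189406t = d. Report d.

Euclidean algorithm:
7454013 = 1·5189406 + 2264607
5189406 = 2·2264607 + 660192
2264607 = 3·660192 + 284031
660192 = 2·284031 + 92130
284031 = 3·92130 + 7641
92130 = 12·7641 + 438
7641 = 17·438 + 195
438 = 2·195 + 48
195 = 4·48 + 3
48 = 16·3 + 0
gcd(7454013, 5189406) = 3.
Back-substituting:
3 = 195 − 4·48
3 = −4·438 + 9·195
3 = 9·7641 − 157·438
3 = −157·92130 + 1893·7641
3 = 1893·284031 − 5836·92130
3 = −5836·660192 + 13565·284031
3 = 13565·2264607 − 46531·660192
3 = −46531·5189406 + 106627·2264607
3 = 106627·7454013 − 153158·5189406
So 3 = (106627)·7454013 + (-153158)·5189406.

3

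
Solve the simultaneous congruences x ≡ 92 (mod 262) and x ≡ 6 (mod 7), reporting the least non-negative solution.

Write x = 92 + 262·k. Then 262·k ≡ 6 − 92 ≡ 5 (mod 7).
Need 262⁻¹ mod 7. Extended Euclid on (7, 3):
7 = 2*3 + 1
3 = 3*1 + 0
Back-substitute:
1 = 7 − 2·3
262⁻¹ ≡ 5 (mod 7), so k ≡ 5·5 ≡ 4 (mod 7).
x = 92 + 262·4 = 1140.

1140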